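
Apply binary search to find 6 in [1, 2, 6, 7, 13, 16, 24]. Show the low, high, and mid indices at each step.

Binary search for 6 in [1, 2, 6, 7, 13, 16, 24]:

lo=0, hi=6, mid=3, arr[mid]=7 -> 7 > 6, search left half
lo=0, hi=2, mid=1, arr[mid]=2 -> 2 < 6, search right half
lo=2, hi=2, mid=2, arr[mid]=6 -> Found target at index 2!

Binary search finds 6 at index 2 after 3 comparisons. The search repeatedly halves the search space by comparing with the middle element.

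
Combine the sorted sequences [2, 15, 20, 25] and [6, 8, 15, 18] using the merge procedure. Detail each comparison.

Merging process:

Compare 2 vs 6: take 2 from left. Merged: [2]
Compare 15 vs 6: take 6 from right. Merged: [2, 6]
Compare 15 vs 8: take 8 from right. Merged: [2, 6, 8]
Compare 15 vs 15: take 15 from left. Merged: [2, 6, 8, 15]
Compare 20 vs 15: take 15 from right. Merged: [2, 6, 8, 15, 15]
Compare 20 vs 18: take 18 from right. Merged: [2, 6, 8, 15, 15, 18]
Append remaining from left: [20, 25]. Merged: [2, 6, 8, 15, 15, 18, 20, 25]

Final merged array: [2, 6, 8, 15, 15, 18, 20, 25]
Total comparisons: 6

The merged array is [2, 6, 8, 15, 15, 18, 20, 25], requiring 6 comparisons. The merge step runs in O(n) time where n is the total number of elements.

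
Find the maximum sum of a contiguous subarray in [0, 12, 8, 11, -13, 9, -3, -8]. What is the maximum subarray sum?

Using Kadane's algorithm on [0, 12, 8, 11, -13, 9, -3, -8]:

Scanning through the array:
Position 1 (value 12): max_ending_here = 12, max_so_far = 12
Position 2 (value 8): max_ending_here = 20, max_so_far = 20
Position 3 (value 11): max_ending_here = 31, max_so_far = 31
Position 4 (value -13): max_ending_here = 18, max_so_far = 31
Position 5 (value 9): max_ending_here = 27, max_so_far = 31
Position 6 (value -3): max_ending_here = 24, max_so_far = 31
Position 7 (value -8): max_ending_here = 16, max_so_far = 31

Maximum subarray: [0, 12, 8, 11]
Maximum sum: 31

The maximum subarray is [0, 12, 8, 11] with sum 31. This subarray runs from index 0 to index 3.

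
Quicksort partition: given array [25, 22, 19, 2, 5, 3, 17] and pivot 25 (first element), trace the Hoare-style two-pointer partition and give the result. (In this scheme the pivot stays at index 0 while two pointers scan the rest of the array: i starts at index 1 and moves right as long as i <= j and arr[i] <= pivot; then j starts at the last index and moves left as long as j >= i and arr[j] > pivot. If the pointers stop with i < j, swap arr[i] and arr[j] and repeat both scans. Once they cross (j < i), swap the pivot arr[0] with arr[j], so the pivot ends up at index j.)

Hoare-style two-pointer partition with pivot = 25:

Initial array: [25, 22, 19, 2, 5, 3, 17]

Pointers start at i = 1, j = 6.
i ends at 7, j ends at 6: the pointers have crossed (j < i), so scanning stops.

Swap pivot arr[0] with arr[6] to place pivot at position 6: [17, 22, 19, 2, 5, 3, 25]
Pivot position: 6

After partitioning with pivot 25, the array becomes [17, 22, 19, 2, 5, 3, 25]. The pivot is placed at index 6. All elements to the left of the pivot are <= 25, and all elements to the right are > 25.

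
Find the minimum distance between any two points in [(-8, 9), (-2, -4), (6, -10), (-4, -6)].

Computing all pairwise distances among 4 points:

d((-8, 9), (-2, -4)) = 14.3178
d((-8, 9), (6, -10)) = 23.6008
d((-8, 9), (-4, -6)) = 15.5242
d((-2, -4), (6, -10)) = 10.0
d((-2, -4), (-4, -6)) = 2.8284 <-- minimum
d((6, -10), (-4, -6)) = 10.7703

Closest pair: (-2, -4) and (-4, -6) with distance 2.8284

The closest pair is (-2, -4) and (-4, -6) with Euclidean distance 2.8284. For 4 points, brute-force pairwise comparison is shown above. For large n, the divide-and-conquer algorithm (sort by x, recurse on halves, check the dividing strip) achieves O(n log n).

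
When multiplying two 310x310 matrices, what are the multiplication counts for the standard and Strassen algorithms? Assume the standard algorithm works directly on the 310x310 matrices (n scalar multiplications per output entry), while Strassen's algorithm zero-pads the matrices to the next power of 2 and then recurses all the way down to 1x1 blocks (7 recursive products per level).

Matrix multiplication for 310x310 matrices:

Strassen's algorithm requires power-of-2 dimensions. Pad 310x310 to 512x512 (next power of 2).

Standard algorithm: 310^3 = 29791000 multiplications
Strassen's algorithm: 7^(log2(512)) = 7^9 = 40353607 multiplications
Difference: 29791000 - 40353607 = -10562607 (Strassen uses MORE here due to padding overhead — for small or just-over-power-of-2 n, padding can outweigh the per-level savings)

Standard: 29791000 multiplications (310^3). Strassen: 40353607 multiplications (7^9, after padding to 512x512). Strassen reduces 8 recursive multiplications to 7 at each level.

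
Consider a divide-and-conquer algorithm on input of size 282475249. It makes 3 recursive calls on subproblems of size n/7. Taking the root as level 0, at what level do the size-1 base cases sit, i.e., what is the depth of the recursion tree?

For divide and conquer with division factor 7:

Problem sizes at each level:
Level 0: 282475249
Level 1: 40353607
Level 2: 5764801
Level 3: 823543
Level 4: 117649
Level 5: 16807
Level 6: 2401
Level 7: 343
Level 8: 49
Level 9: 7
Level 10: 1

The root is level 0 and the size-1 base case is level 10 (the tree spans levels 0 through 10, i.e. 11 levels counting the root), so the depth is the number of divisions: log_7(282475249) = 10

The recursion tree depth is log_7(282475249) = 10. At each level, the problem size is divided by 7, so it takes 10 divisions to reduce to a base case of size 1. The algorithm makes 3 recursive calls at each level.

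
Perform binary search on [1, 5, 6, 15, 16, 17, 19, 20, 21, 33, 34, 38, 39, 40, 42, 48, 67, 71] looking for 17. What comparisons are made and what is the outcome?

Binary search for 17 in [1, 5, 6, 15, 16, 17, 19, 20, 21, 33, 34, 38, 39, 40, 42, 48, 67, 71]:

lo=0, hi=17, mid=8, arr[mid]=21 -> 21 > 17, search left half
lo=0, hi=7, mid=3, arr[mid]=15 -> 15 < 17, search right half
lo=4, hi=7, mid=5, arr[mid]=17 -> Found target at index 5!

Binary search finds 17 at index 5 after 3 comparisons. The search repeatedly halves the search space by comparing with the middle element.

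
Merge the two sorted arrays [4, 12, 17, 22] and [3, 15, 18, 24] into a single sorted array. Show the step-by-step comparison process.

Merging process:

Compare 4 vs 3: take 3 from right. Merged: [3]
Compare 4 vs 15: take 4 from left. Merged: [3, 4]
Compare 12 vs 15: take 12 from left. Merged: [3, 4, 12]
Compare 17 vs 15: take 15 from right. Merged: [3, 4, 12, 15]
Compare 17 vs 18: take 17 from left. Merged: [3, 4, 12, 15, 17]
Compare 22 vs 18: take 18 from right. Merged: [3, 4, 12, 15, 17, 18]
Compare 22 vs 24: take 22 from left. Merged: [3, 4, 12, 15, 17, 18, 22]
Append remaining from right: [24]. Merged: [3, 4, 12, 15, 17, 18, 22, 24]

Final merged array: [3, 4, 12, 15, 17, 18, 22, 24]
Total comparisons: 7

The merged array is [3, 4, 12, 15, 17, 18, 22, 24], requiring 7 comparisons. The merge step runs in O(n) time where n is the total number of elements.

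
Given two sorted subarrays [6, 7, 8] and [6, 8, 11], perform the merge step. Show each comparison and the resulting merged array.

Merging process:

Compare 6 vs 6: take 6 from left. Merged: [6]
Compare 7 vs 6: take 6 from right. Merged: [6, 6]
Compare 7 vs 8: take 7 from left. Merged: [6, 6, 7]
Compare 8 vs 8: take 8 from left. Merged: [6, 6, 7, 8]
Append remaining from right: [8, 11]. Merged: [6, 6, 7, 8, 8, 11]

Final merged array: [6, 6, 7, 8, 8, 11]
Total comparisons: 4

The merged array is [6, 6, 7, 8, 8, 11], requiring 4 comparisons. The merge step runs in O(n) time where n is the total number of elements.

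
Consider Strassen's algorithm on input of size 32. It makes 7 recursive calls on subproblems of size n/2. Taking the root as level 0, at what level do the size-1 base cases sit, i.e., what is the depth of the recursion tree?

For divide and conquer with division factor 2:

Problem sizes at each level:
Level 0: 32
Level 1: 16
Level 2: 8
Level 3: 4
Level 4: 2
Level 5: 1

The root is level 0 and the size-1 base case is level 5 (the tree spans levels 0 through 5, i.e. 6 levels counting the root), so the depth is the number of divisions: log_2(32) = 5

The recursion tree depth is log_2(32) = 5. At each level, the problem size is divided by 2, so it takes 5 divisions to reduce to a base case of size 1. The algorithm makes 7 recursive calls at each level.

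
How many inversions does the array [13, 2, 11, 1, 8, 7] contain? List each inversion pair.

Finding inversions in [13, 2, 11, 1, 8, 7]:

(0, 1): arr[0]=13 > arr[1]=2
(0, 2): arr[0]=13 > arr[2]=11
(0, 3): arr[0]=13 > arr[3]=1
(0, 4): arr[0]=13 > arr[4]=8
(0, 5): arr[0]=13 > arr[5]=7
(1, 3): arr[1]=2 > arr[3]=1
(2, 3): arr[2]=11 > arr[3]=1
(2, 4): arr[2]=11 > arr[4]=8
(2, 5): arr[2]=11 > arr[5]=7
(4, 5): arr[4]=8 > arr[5]=7

Total inversions: 10

The array has 10 inversion(s): (0,1), (0,2), (0,3), (0,4), (0,5), (1,3), (2,3), (2,4), (2,5), (4,5). Each pair (i,j) satisfies i < j and arr[i] > arr[j].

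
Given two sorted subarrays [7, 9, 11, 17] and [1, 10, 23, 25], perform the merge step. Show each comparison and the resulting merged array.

Merging process:

Compare 7 vs 1: take 1 from right. Merged: [1]
Compare 7 vs 10: take 7 from left. Merged: [1, 7]
Compare 9 vs 10: take 9 from left. Merged: [1, 7, 9]
Compare 11 vs 10: take 10 from right. Merged: [1, 7, 9, 10]
Compare 11 vs 23: take 11 from left. Merged: [1, 7, 9, 10, 11]
Compare 17 vs 23: take 17 from left. Merged: [1, 7, 9, 10, 11, 17]
Append remaining from right: [23, 25]. Merged: [1, 7, 9, 10, 11, 17, 23, 25]

Final merged array: [1, 7, 9, 10, 11, 17, 23, 25]
Total comparisons: 6

The merged array is [1, 7, 9, 10, 11, 17, 23, 25], requiring 6 comparisons. The merge step runs in O(n) time where n is the total number of elements.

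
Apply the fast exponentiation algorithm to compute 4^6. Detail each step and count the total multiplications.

Computing 4^6 by squaring (build up from 4^1; each line after the first costs one multiplication):

4^1 = 4
4^2 = (4^1)^2 = 4^2 = 16
4^3 = 4 * 4^2 = 4 * 16 = 64
4^6 = (4^3)^2 = 64^2 = 4096

Result: 4096
Multiplications needed: 3 (3 lines after 4^1)

4^6 = 4096. Using exponentiation by squaring, this requires 3 multiplications. The key idea: if the exponent is even, square the half-power; if odd, multiply by the base once.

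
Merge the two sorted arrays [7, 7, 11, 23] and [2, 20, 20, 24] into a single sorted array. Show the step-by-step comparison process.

Merging process:

Compare 7 vs 2: take 2 from right. Merged: [2]
Compare 7 vs 20: take 7 from left. Merged: [2, 7]
Compare 7 vs 20: take 7 from left. Merged: [2, 7, 7]
Compare 11 vs 20: take 11 from left. Merged: [2, 7, 7, 11]
Compare 23 vs 20: take 20 from right. Merged: [2, 7, 7, 11, 20]
Compare 23 vs 20: take 20 from right. Merged: [2, 7, 7, 11, 20, 20]
Compare 23 vs 24: take 23 from left. Merged: [2, 7, 7, 11, 20, 20, 23]
Append remaining from right: [24]. Merged: [2, 7, 7, 11, 20, 20, 23, 24]

Final merged array: [2, 7, 7, 11, 20, 20, 23, 24]
Total comparisons: 7

The merged array is [2, 7, 7, 11, 20, 20, 23, 24], requiring 7 comparisons. The merge step runs in O(n) time where n is the total number of elements.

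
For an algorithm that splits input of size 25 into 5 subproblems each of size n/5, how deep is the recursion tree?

For divide and conquer with division factor 5:

Problem sizes at each level:
Level 0: 25
Level 1: 5
Level 2: 1

The root is level 0 and the size-1 base case is level 2 (the tree spans levels 0 through 2, i.e. 3 levels counting the root), so the depth is the number of divisions: log_5(25) = 2

The recursion tree depth is log_5(25) = 2. At each level, the problem size is divided by 5, so it takes 2 divisions to reduce to a base case of size 1. The algorithm makes 5 recursive calls at each level.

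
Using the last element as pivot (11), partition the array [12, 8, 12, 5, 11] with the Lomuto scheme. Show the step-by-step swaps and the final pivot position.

Lomuto partition with pivot = 11:

Initial array: [12, 8, 12, 5, 11]

arr[0]=12 > 11: no swap
arr[1]=8 <= 11: swap with position 0, array becomes [8, 12, 12, 5, 11]
arr[2]=12 > 11: no swap
arr[3]=5 <= 11: swap with position 1, array becomes [8, 5, 12, 12, 11]

Place pivot at position 2: [8, 5, 11, 12, 12]
Pivot position: 2

After partitioning with pivot 11, the array becomes [8, 5, 11, 12, 12]. The pivot is placed at index 2. All elements to the left of the pivot are <= 11, and all elements to the right are > 11.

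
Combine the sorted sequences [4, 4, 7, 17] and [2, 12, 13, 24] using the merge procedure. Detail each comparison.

Merging process:

Compare 4 vs 2: take 2 from right. Merged: [2]
Compare 4 vs 12: take 4 from left. Merged: [2, 4]
Compare 4 vs 12: take 4 from left. Merged: [2, 4, 4]
Compare 7 vs 12: take 7 from left. Merged: [2, 4, 4, 7]
Compare 17 vs 12: take 12 from right. Merged: [2, 4, 4, 7, 12]
Compare 17 vs 13: take 13 from right. Merged: [2, 4, 4, 7, 12, 13]
Compare 17 vs 24: take 17 from left. Merged: [2, 4, 4, 7, 12, 13, 17]
Append remaining from right: [24]. Merged: [2, 4, 4, 7, 12, 13, 17, 24]

Final merged array: [2, 4, 4, 7, 12, 13, 17, 24]
Total comparisons: 7

The merged array is [2, 4, 4, 7, 12, 13, 17, 24], requiring 7 comparisons. The merge step runs in O(n) time where n is the total number of elements.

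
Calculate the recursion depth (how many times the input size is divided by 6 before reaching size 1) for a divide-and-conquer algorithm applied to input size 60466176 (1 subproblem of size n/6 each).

For divide and conquer with division factor 6:

Problem sizes at each level:
Level 0: 60466176
Level 1: 10077696
Level 2: 1679616
Level 3: 279936
Level 4: 46656
Level 5: 7776
Level 6: 1296
Level 7: 216
Level 8: 36
Level 9: 6
Level 10: 1

The root is level 0 and the size-1 base case is level 10 (the tree spans levels 0 through 10, i.e. 11 levels counting the root), so the depth is the number of divisions: log_6(60466176) = 10

The recursion tree depth is log_6(60466176) = 10. At each level, the problem size is divided by 6, so it takes 10 divisions to reduce to a base case of size 1. The algorithm makes 1 recursive call at each level.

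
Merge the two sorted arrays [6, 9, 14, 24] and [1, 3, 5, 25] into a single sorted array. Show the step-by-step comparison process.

Merging process:

Compare 6 vs 1: take 1 from right. Merged: [1]
Compare 6 vs 3: take 3 from right. Merged: [1, 3]
Compare 6 vs 5: take 5 from right. Merged: [1, 3, 5]
Compare 6 vs 25: take 6 from left. Merged: [1, 3, 5, 6]
Compare 9 vs 25: take 9 from left. Merged: [1, 3, 5, 6, 9]
Compare 14 vs 25: take 14 from left. Merged: [1, 3, 5, 6, 9, 14]
Compare 24 vs 25: take 24 from left. Merged: [1, 3, 5, 6, 9, 14, 24]
Append remaining from right: [25]. Merged: [1, 3, 5, 6, 9, 14, 24, 25]

Final merged array: [1, 3, 5, 6, 9, 14, 24, 25]
Total comparisons: 7

The merged array is [1, 3, 5, 6, 9, 14, 24, 25], requiring 7 comparisons. The merge step runs in O(n) time where n is the total number of elements.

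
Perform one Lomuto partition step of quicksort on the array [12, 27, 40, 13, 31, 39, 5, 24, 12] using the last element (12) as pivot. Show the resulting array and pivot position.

Lomuto partition with pivot = 12:

Initial array: [12, 27, 40, 13, 31, 39, 5, 24, 12]

arr[0]=12 <= 12: swap with position 0, array becomes [12, 27, 40, 13, 31, 39, 5, 24, 12]
arr[1]=27 > 12: no swap
arr[2]=40 > 12: no swap
arr[3]=13 > 12: no swap
arr[4]=31 > 12: no swap
arr[5]=39 > 12: no swap
arr[6]=5 <= 12: swap with position 1, array becomes [12, 5, 40, 13, 31, 39, 27, 24, 12]
arr[7]=24 > 12: no swap

Place pivot at position 2: [12, 5, 12, 13, 31, 39, 27, 24, 40]
Pivot position: 2

After partitioning with pivot 12, the array becomes [12, 5, 12, 13, 31, 39, 27, 24, 40]. The pivot is placed at index 2. All elements to the left of the pivot are <= 12, and all elements to the right are > 12.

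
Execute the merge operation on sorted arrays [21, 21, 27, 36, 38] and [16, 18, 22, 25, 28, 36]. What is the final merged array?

Merging process:

Compare 21 vs 16: take 16 from right. Merged: [16]
Compare 21 vs 18: take 18 from right. Merged: [16, 18]
Compare 21 vs 22: take 21 from left. Merged: [16, 18, 21]
Compare 21 vs 22: take 21 from left. Merged: [16, 18, 21, 21]
Compare 27 vs 22: take 22 from right. Merged: [16, 18, 21, 21, 22]
Compare 27 vs 25: take 25 from right. Merged: [16, 18, 21, 21, 22, 25]
Compare 27 vs 28: take 27 from left. Merged: [16, 18, 21, 21, 22, 25, 27]
Compare 36 vs 28: take 28 from right. Merged: [16, 18, 21, 21, 22, 25, 27, 28]
Compare 36 vs 36: take 36 from left. Merged: [16, 18, 21, 21, 22, 25, 27, 28, 36]
Compare 38 vs 36: take 36 from right. Merged: [16, 18, 21, 21, 22, 25, 27, 28, 36, 36]
Append remaining from left: [38]. Merged: [16, 18, 21, 21, 22, 25, 27, 28, 36, 36, 38]

Final merged array: [16, 18, 21, 21, 22, 25, 27, 28, 36, 36, 38]
Total comparisons: 10

The merged array is [16, 18, 21, 21, 22, 25, 27, 28, 36, 36, 38], requiring 10 comparisons. The merge step runs in O(n) time where n is the total number of elements.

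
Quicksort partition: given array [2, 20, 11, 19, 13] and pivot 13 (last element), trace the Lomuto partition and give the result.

Lomuto partition with pivot = 13:

Initial array: [2, 20, 11, 19, 13]

arr[0]=2 <= 13: swap with position 0, array becomes [2, 20, 11, 19, 13]
arr[1]=20 > 13: no swap
arr[2]=11 <= 13: swap with position 1, array becomes [2, 11, 20, 19, 13]
arr[3]=19 > 13: no swap

Place pivot at position 2: [2, 11, 13, 19, 20]
Pivot position: 2

After partitioning with pivot 13, the array becomes [2, 11, 13, 19, 20]. The pivot is placed at index 2. All elements to the left of the pivot are <= 13, and all elements to the right are > 13.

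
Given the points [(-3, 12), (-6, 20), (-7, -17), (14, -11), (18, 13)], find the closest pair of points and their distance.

Computing all pairwise distances among 5 points:

d((-3, 12), (-6, 20)) = 8.544 <-- minimum
d((-3, 12), (-7, -17)) = 29.2746
d((-3, 12), (14, -11)) = 28.6007
d((-3, 12), (18, 13)) = 21.0238
d((-6, 20), (-7, -17)) = 37.0135
d((-6, 20), (14, -11)) = 36.8917
d((-6, 20), (18, 13)) = 25.0
d((-7, -17), (14, -11)) = 21.8403
d((-7, -17), (18, 13)) = 39.0512
d((14, -11), (18, 13)) = 24.3311

Closest pair: (-3, 12) and (-6, 20) with distance 8.544

The closest pair is (-3, 12) and (-6, 20) with Euclidean distance 8.544. For 5 points, brute-force pairwise comparison is shown above. For large n, the divide-and-conquer algorithm (sort by x, recurse on halves, check the dividing strip) achieves O(n log n).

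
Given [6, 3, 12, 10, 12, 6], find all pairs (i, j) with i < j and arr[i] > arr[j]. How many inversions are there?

Finding inversions in [6, 3, 12, 10, 12, 6]:

(0, 1): arr[0]=6 > arr[1]=3
(2, 3): arr[2]=12 > arr[3]=10
(2, 5): arr[2]=12 > arr[5]=6
(3, 5): arr[3]=10 > arr[5]=6
(4, 5): arr[4]=12 > arr[5]=6

Total inversions: 5

The array has 5 inversion(s): (0,1), (2,3), (2,5), (3,5), (4,5). Each pair (i,j) satisfies i < j and arr[i] > arr[j].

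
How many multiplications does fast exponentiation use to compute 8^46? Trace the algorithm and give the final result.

Computing 8^46 by squaring (build up from 8^1; each line after the first costs one multiplication):

8^1 = 8
8^2 = (8^1)^2 = 8^2 = 64
8^4 = (8^2)^2 = 64^2 = 4096
8^5 = 8 * 8^4 = 8 * 4096 = 32768
8^10 = (8^5)^2 = 32768^2 = 1073741824
8^11 = 8 * 8^10 = 8 * 1073741824 = 8589934592
8^22 = (8^11)^2 = 8589934592^2 = 73786976294838206464
8^23 = 8 * 8^22 = 8 * 73786976294838206464 = 590295810358705651712
8^46 = (8^23)^2 = 590295810358705651712^2 = 348449143727040986586495598010130648530944

Result: 348449143727040986586495598010130648530944
Multiplications needed: 8 (8 lines after 8^1)

8^46 = 348449143727040986586495598010130648530944. Using exponentiation by squaring, this requires 8 multiplications. The key idea: if the exponent is even, square the half-power; if odd, multiply by the base once.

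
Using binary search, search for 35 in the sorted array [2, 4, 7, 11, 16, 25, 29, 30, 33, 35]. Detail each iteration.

Binary search for 35 in [2, 4, 7, 11, 16, 25, 29, 30, 33, 35]:

lo=0, hi=9, mid=4, arr[mid]=16 -> 16 < 35, search right half
lo=5, hi=9, mid=7, arr[mid]=30 -> 30 < 35, search right half
lo=8, hi=9, mid=8, arr[mid]=33 -> 33 < 35, search right half
lo=9, hi=9, mid=9, arr[mid]=35 -> Found target at index 9!

Binary search finds 35 at index 9 after 4 comparisons. The search repeatedly halves the search space by comparing with the middle element.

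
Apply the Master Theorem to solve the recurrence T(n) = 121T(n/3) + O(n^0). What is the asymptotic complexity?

Master Theorem for T(n) = 121T(n/3) + O(n^0):

a = 121, b = 3, c = 0
log_b(a) = log_3(121) = 4.3653

Case 1: c = 0 < log_3(121) = 4.3653
T(n) = O(n^(log_3 121))

For T(n) = 121T(n/3) + O(n^0): log_3(121) = 4.3653. This is Case 1 of the Master Theorem (c < log_b(a), work dominated by leaves), giving O(n^(log_3 121)).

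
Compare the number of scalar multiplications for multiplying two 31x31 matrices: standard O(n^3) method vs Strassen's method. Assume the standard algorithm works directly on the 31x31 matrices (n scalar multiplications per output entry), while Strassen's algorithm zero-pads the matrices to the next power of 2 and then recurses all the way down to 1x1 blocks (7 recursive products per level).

Matrix multiplication for 31x31 matrices:

Strassen's algorithm requires power-of-2 dimensions. Pad 31x31 to 32x32 (next power of 2).

Standard algorithm: 31^3 = 29791 multiplications
Strassen's algorithm: 7^(log2(32)) = 7^5 = 16807 multiplications
Savings: 29791 - 16807 = 12984 multiplications

Standard: 29791 multiplications (31^3). Strassen: 16807 multiplications (7^5, after padding to 32x32). Strassen reduces 8 recursive multiplications to 7 at each level.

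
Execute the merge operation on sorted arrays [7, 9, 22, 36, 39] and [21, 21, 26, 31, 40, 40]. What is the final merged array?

Merging process:

Compare 7 vs 21: take 7 from left. Merged: [7]
Compare 9 vs 21: take 9 from left. Merged: [7, 9]
Compare 22 vs 21: take 21 from right. Merged: [7, 9, 21]
Compare 22 vs 21: take 21 from right. Merged: [7, 9, 21, 21]
Compare 22 vs 26: take 22 from left. Merged: [7, 9, 21, 21, 22]
Compare 36 vs 26: take 26 from right. Merged: [7, 9, 21, 21, 22, 26]
Compare 36 vs 31: take 31 from right. Merged: [7, 9, 21, 21, 22, 26, 31]
Compare 36 vs 40: take 36 from left. Merged: [7, 9, 21, 21, 22, 26, 31, 36]
Compare 39 vs 40: take 39 from left. Merged: [7, 9, 21, 21, 22, 26, 31, 36, 39]
Append remaining from right: [40, 40]. Merged: [7, 9, 21, 21, 22, 26, 31, 36, 39, 40, 40]

Final merged array: [7, 9, 21, 21, 22, 26, 31, 36, 39, 40, 40]
Total comparisons: 9

The merged array is [7, 9, 21, 21, 22, 26, 31, 36, 39, 40, 40], requiring 9 comparisons. The merge step runs in O(n) time where n is the total number of elements.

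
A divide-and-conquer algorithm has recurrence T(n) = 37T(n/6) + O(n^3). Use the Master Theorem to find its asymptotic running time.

Master Theorem for T(n) = 37T(n/6) + O(n^3):

a = 37, b = 6, c = 3
log_b(a) = log_6(37) = 2.0153

Case 3: c = 3 > log_6(37) = 2.0153
T(n) = O(n^3) = O(n^3)

For T(n) = 37T(n/6) + O(n^3): log_6(37) = 2.0153. This is Case 3 of the Master Theorem (c > log_b(a), work dominated by root), giving O(n^3).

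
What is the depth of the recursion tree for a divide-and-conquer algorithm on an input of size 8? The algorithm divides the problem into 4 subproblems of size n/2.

For divide and conquer with division factor 2:

Problem sizes at each level:
Level 0: 8
Level 1: 4
Level 2: 2
Level 3: 1

The root is level 0 and the size-1 base case is level 3 (the tree spans levels 0 through 3, i.e. 4 levels counting the root), so the depth is the number of divisions: log_2(8) = 3

The recursion tree depth is log_2(8) = 3. At each level, the problem size is divided by 2, so it takes 3 divisions to reduce to a base case of size 1. The algorithm makes 4 recursive calls at each level.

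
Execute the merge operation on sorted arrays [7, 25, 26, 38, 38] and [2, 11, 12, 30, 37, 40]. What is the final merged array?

Merging process:

Compare 7 vs 2: take 2 from right. Merged: [2]
Compare 7 vs 11: take 7 from left. Merged: [2, 7]
Compare 25 vs 11: take 11 from right. Merged: [2, 7, 11]
Compare 25 vs 12: take 12 from right. Merged: [2, 7, 11, 12]
Compare 25 vs 30: take 25 from left. Merged: [2, 7, 11, 12, 25]
Compare 26 vs 30: take 26 from left. Merged: [2, 7, 11, 12, 25, 26]
Compare 38 vs 30: take 30 from right. Merged: [2, 7, 11, 12, 25, 26, 30]
Compare 38 vs 37: take 37 from right. Merged: [2, 7, 11, 12, 25, 26, 30, 37]
Compare 38 vs 40: take 38 from left. Merged: [2, 7, 11, 12, 25, 26, 30, 37, 38]
Compare 38 vs 40: take 38 from left. Merged: [2, 7, 11, 12, 25, 26, 30, 37, 38, 38]
Append remaining from right: [40]. Merged: [2, 7, 11, 12, 25, 26, 30, 37, 38, 38, 40]

Final merged array: [2, 7, 11, 12, 25, 26, 30, 37, 38, 38, 40]
Total comparisons: 10

The merged array is [2, 7, 11, 12, 25, 26, 30, 37, 38, 38, 40], requiring 10 comparisons. The merge step runs in O(n) time where n is the total number of elements.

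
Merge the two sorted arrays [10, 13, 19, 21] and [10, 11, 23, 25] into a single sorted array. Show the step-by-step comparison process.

Merging process:

Compare 10 vs 10: take 10 from left. Merged: [10]
Compare 13 vs 10: take 10 from right. Merged: [10, 10]
Compare 13 vs 11: take 11 from right. Merged: [10, 10, 11]
Compare 13 vs 23: take 13 from left. Merged: [10, 10, 11, 13]
Compare 19 vs 23: take 19 from left. Merged: [10, 10, 11, 13, 19]
Compare 21 vs 23: take 21 from left. Merged: [10, 10, 11, 13, 19, 21]
Append remaining from right: [23, 25]. Merged: [10, 10, 11, 13, 19, 21, 23, 25]

Final merged array: [10, 10, 11, 13, 19, 21, 23, 25]
Total comparisons: 6

The merged array is [10, 10, 11, 13, 19, 21, 23, 25], requiring 6 comparisons. The merge step runs in O(n) time where n is the total number of elements.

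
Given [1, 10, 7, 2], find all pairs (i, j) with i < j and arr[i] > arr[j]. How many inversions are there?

Finding inversions in [1, 10, 7, 2]:

(1, 2): arr[1]=10 > arr[2]=7
(1, 3): arr[1]=10 > arr[3]=2
(2, 3): arr[2]=7 > arr[3]=2

Total inversions: 3

The array has 3 inversion(s): (1,2), (1,3), (2,3). Each pair (i,j) satisfies i < j and arr[i] > arr[j].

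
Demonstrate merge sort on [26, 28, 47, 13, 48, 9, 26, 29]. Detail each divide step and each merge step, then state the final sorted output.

Merge sort trace:

Split: [26, 28, 47, 13, 48, 9, 26, 29] -> [26, 28, 47, 13] and [48, 9, 26, 29]
  Split: [26, 28, 47, 13] -> [26, 28] and [47, 13]
    Split: [26, 28] -> [26] and [28]
    Merge: [26] + [28] -> [26, 28]
    Split: [47, 13] -> [47] and [13]
    Merge: [47] + [13] -> [13, 47]
  Merge: [26, 28] + [13, 47] -> [13, 26, 28, 47]
  Split: [48, 9, 26, 29] -> [48, 9] and [26, 29]
    Split: [48, 9] -> [48] and [9]
    Merge: [48] + [9] -> [9, 48]
    Split: [26, 29] -> [26] and [29]
    Merge: [26] + [29] -> [26, 29]
  Merge: [9, 48] + [26, 29] -> [9, 26, 29, 48]
Merge: [13, 26, 28, 47] + [9, 26, 29, 48] -> [9, 13, 26, 26, 28, 29, 47, 48]

Final sorted array: [9, 13, 26, 26, 28, 29, 47, 48]

The merge sort proceeds by recursively splitting the array and merging sorted halves.
After all merges, the sorted array is [9, 13, 26, 26, 28, 29, 47, 48].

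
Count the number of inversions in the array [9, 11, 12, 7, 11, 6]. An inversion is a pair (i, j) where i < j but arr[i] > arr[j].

Finding inversions in [9, 11, 12, 7, 11, 6]:

(0, 3): arr[0]=9 > arr[3]=7
(0, 5): arr[0]=9 > arr[5]=6
(1, 3): arr[1]=11 > arr[3]=7
(1, 5): arr[1]=11 > arr[5]=6
(2, 3): arr[2]=12 > arr[3]=7
(2, 4): arr[2]=12 > arr[4]=11
(2, 5): arr[2]=12 > arr[5]=6
(3, 5): arr[3]=7 > arr[5]=6
(4, 5): arr[4]=11 > arr[5]=6

Total inversions: 9

The array has 9 inversion(s): (0,3), (0,5), (1,3), (1,5), (2,3), (2,4), (2,5), (3,5), (4,5). Each pair (i,j) satisfies i < j and arr[i] > arr[j].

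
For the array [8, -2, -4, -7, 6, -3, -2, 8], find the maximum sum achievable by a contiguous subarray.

Using Kadane's algorithm on [8, -2, -4, -7, 6, -3, -2, 8]:

Scanning through the array:
Position 1 (value -2): max_ending_here = 6, max_so_far = 8
Position 2 (value -4): max_ending_here = 2, max_so_far = 8
Position 3 (value -7): max_ending_here = -5, max_so_far = 8
Position 4 (value 6): max_ending_here = 6, max_so_far = 8
Position 5 (value -3): max_ending_here = 3, max_so_far = 8
Position 6 (value -2): max_ending_here = 1, max_so_far = 8
Position 7 (value 8): max_ending_here = 9, max_so_far = 9

Maximum subarray: [6, -3, -2, 8]
Maximum sum: 9

The maximum subarray is [6, -3, -2, 8] with sum 9. This subarray runs from index 4 to index 7.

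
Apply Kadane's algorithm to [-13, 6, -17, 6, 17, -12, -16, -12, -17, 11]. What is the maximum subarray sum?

Using Kadane's algorithm on [-13, 6, -17, 6, 17, -12, -16, -12, -17, 11]:

Scanning through the array:
Position 1 (value 6): max_ending_here = 6, max_so_far = 6
Position 2 (value -17): max_ending_here = -11, max_so_far = 6
Position 3 (value 6): max_ending_here = 6, max_so_far = 6
Position 4 (value 17): max_ending_here = 23, max_so_far = 23
Position 5 (value -12): max_ending_here = 11, max_so_far = 23
Position 6 (value -16): max_ending_here = -5, max_so_far = 23
Position 7 (value -12): max_ending_here = -12, max_so_far = 23
Position 8 (value -17): max_ending_here = -17, max_so_far = 23
Position 9 (value 11): max_ending_here = 11, max_so_far = 23

Maximum subarray: [6, 17]
Maximum sum: 23

The maximum subarray is [6, 17] with sum 23. This subarray runs from index 3 to index 4.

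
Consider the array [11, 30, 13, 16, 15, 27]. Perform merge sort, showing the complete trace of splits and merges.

Merge sort trace:

Split: [11, 30, 13, 16, 15, 27] -> [11, 30, 13] and [16, 15, 27]
  Split: [11, 30, 13] -> [11] and [30, 13]
    Split: [30, 13] -> [30] and [13]
    Merge: [30] + [13] -> [13, 30]
  Merge: [11] + [13, 30] -> [11, 13, 30]
  Split: [16, 15, 27] -> [16] and [15, 27]
    Split: [15, 27] -> [15] and [27]
    Merge: [15] + [27] -> [15, 27]
  Merge: [16] + [15, 27] -> [15, 16, 27]
Merge: [11, 13, 30] + [15, 16, 27] -> [11, 13, 15, 16, 27, 30]

Final sorted array: [11, 13, 15, 16, 27, 30]

The merge sort proceeds by recursively splitting the array and merging sorted halves.
After all merges, the sorted array is [11, 13, 15, 16, 27, 30].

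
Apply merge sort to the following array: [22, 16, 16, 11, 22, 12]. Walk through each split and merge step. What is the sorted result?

Merge sort trace:

Split: [22, 16, 16, 11, 22, 12] -> [22, 16, 16] and [11, 22, 12]
  Split: [22, 16, 16] -> [22] and [16, 16]
    Split: [16, 16] -> [16] and [16]
    Merge: [16] + [16] -> [16, 16]
  Merge: [22] + [16, 16] -> [16, 16, 22]
  Split: [11, 22, 12] -> [11] and [22, 12]
    Split: [22, 12] -> [22] and [12]
    Merge: [22] + [12] -> [12, 22]
  Merge: [11] + [12, 22] -> [11, 12, 22]
Merge: [16, 16, 22] + [11, 12, 22] -> [11, 12, 16, 16, 22, 22]

Final sorted array: [11, 12, 16, 16, 22, 22]

The merge sort proceeds by recursively splitting the array and merging sorted halves.
After all merges, the sorted array is [11, 12, 16, 16, 22, 22].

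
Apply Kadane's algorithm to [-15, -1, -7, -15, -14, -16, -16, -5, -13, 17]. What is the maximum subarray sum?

Using Kadane's algorithm on [-15, -1, -7, -15, -14, -16, -16, -5, -13, 17]:

Scanning through the array:
Position 1 (value -1): max_ending_here = -1, max_so_far = -1
Position 2 (value -7): max_ending_here = -7, max_so_far = -1
Position 3 (value -15): max_ending_here = -15, max_so_far = -1
Position 4 (value -14): max_ending_here = -14, max_so_far = -1
Position 5 (value -16): max_ending_here = -16, max_so_far = -1
Position 6 (value -16): max_ending_here = -16, max_so_far = -1
Position 7 (value -5): max_ending_here = -5, max_so_far = -1
Position 8 (value -13): max_ending_here = -13, max_so_far = -1
Position 9 (value 17): max_ending_here = 17, max_so_far = 17

Maximum subarray: [17]
Maximum sum: 17

The maximum subarray is [17] with sum 17. This subarray runs from index 9 to index 9.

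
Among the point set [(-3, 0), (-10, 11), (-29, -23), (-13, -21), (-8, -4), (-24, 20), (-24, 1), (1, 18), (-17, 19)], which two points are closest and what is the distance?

Computing all pairwise distances among 9 points:

d((-3, 0), (-10, 11)) = 13.0384
d((-3, 0), (-29, -23)) = 34.7131
d((-3, 0), (-13, -21)) = 23.2594
d((-3, 0), (-8, -4)) = 6.4031 <-- minimum
d((-3, 0), (-24, 20)) = 29.0
d((-3, 0), (-24, 1)) = 21.0238
d((-3, 0), (1, 18)) = 18.4391
d((-3, 0), (-17, 19)) = 23.6008
d((-10, 11), (-29, -23)) = 38.9487
d((-10, 11), (-13, -21)) = 32.1403
d((-10, 11), (-8, -4)) = 15.1327
d((-10, 11), (-24, 20)) = 16.6433
d((-10, 11), (-24, 1)) = 17.2047
d((-10, 11), (1, 18)) = 13.0384
d((-10, 11), (-17, 19)) = 10.6301
d((-29, -23), (-13, -21)) = 16.1245
d((-29, -23), (-8, -4)) = 28.3196
d((-29, -23), (-24, 20)) = 43.2897
d((-29, -23), (-24, 1)) = 24.5153
d((-29, -23), (1, 18)) = 50.8035
d((-29, -23), (-17, 19)) = 43.6807
d((-13, -21), (-8, -4)) = 17.72
d((-13, -21), (-24, 20)) = 42.45
d((-13, -21), (-24, 1)) = 24.5967
d((-13, -21), (1, 18)) = 41.4367
d((-13, -21), (-17, 19)) = 40.1995
d((-8, -4), (-24, 20)) = 28.8444
d((-8, -4), (-24, 1)) = 16.7631
d((-8, -4), (1, 18)) = 23.7697
d((-8, -4), (-17, 19)) = 24.6982
d((-24, 20), (-24, 1)) = 19.0
d((-24, 20), (1, 18)) = 25.0799
d((-24, 20), (-17, 19)) = 7.0711
d((-24, 1), (1, 18)) = 30.2324
d((-24, 1), (-17, 19)) = 19.3132
d((1, 18), (-17, 19)) = 18.0278

Closest pair: (-3, 0) and (-8, -4) with distance 6.4031

The closest pair is (-3, 0) and (-8, -4) with Euclidean distance 6.4031. For 9 points, brute-force pairwise comparison is shown above. For large n, the divide-and-conquer algorithm (sort by x, recurse on halves, check the dividing strip) achieves O(n log n).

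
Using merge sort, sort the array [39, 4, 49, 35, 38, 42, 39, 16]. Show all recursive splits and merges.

Merge sort trace:

Split: [39, 4, 49, 35, 38, 42, 39, 16] -> [39, 4, 49, 35] and [38, 42, 39, 16]
  Split: [39, 4, 49, 35] -> [39, 4] and [49, 35]
    Split: [39, 4] -> [39] and [4]
    Merge: [39] + [4] -> [4, 39]
    Split: [49, 35] -> [49] and [35]
    Merge: [49] + [35] -> [35, 49]
  Merge: [4, 39] + [35, 49] -> [4, 35, 39, 49]
  Split: [38, 42, 39, 16] -> [38, 42] and [39, 16]
    Split: [38, 42] -> [38] and [42]
    Merge: [38] + [42] -> [38, 42]
    Split: [39, 16] -> [39] and [16]
    Merge: [39] + [16] -> [16, 39]
  Merge: [38, 42] + [16, 39] -> [16, 38, 39, 42]
Merge: [4, 35, 39, 49] + [16, 38, 39, 42] -> [4, 16, 35, 38, 39, 39, 42, 49]

Final sorted array: [4, 16, 35, 38, 39, 39, 42, 49]

The merge sort proceeds by recursively splitting the array and merging sorted halves.
After all merges, the sorted array is [4, 16, 35, 38, 39, 39, 42, 49].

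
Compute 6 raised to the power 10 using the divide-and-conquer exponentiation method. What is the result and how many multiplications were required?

Computing 6^10 by squaring (build up from 6^1; each line after the first costs one multiplication):

6^1 = 6
6^2 = (6^1)^2 = 6^2 = 36
6^4 = (6^2)^2 = 36^2 = 1296
6^5 = 6 * 6^4 = 6 * 1296 = 7776
6^10 = (6^5)^2 = 7776^2 = 60466176

Result: 60466176
Multiplications needed: 4 (4 lines after 6^1)

6^10 = 60466176. Using exponentiation by squaring, this requires 4 multiplications. The key idea: if the exponent is even, square the half-power; if odd, multiply by the base once.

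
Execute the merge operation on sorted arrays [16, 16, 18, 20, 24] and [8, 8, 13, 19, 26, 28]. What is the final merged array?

Merging process:

Compare 16 vs 8: take 8 from right. Merged: [8]
Compare 16 vs 8: take 8 from right. Merged: [8, 8]
Compare 16 vs 13: take 13 from right. Merged: [8, 8, 13]
Compare 16 vs 19: take 16 from left. Merged: [8, 8, 13, 16]
Compare 16 vs 19: take 16 from left. Merged: [8, 8, 13, 16, 16]
Compare 18 vs 19: take 18 from left. Merged: [8, 8, 13, 16, 16, 18]
Compare 20 vs 19: take 19 from right. Merged: [8, 8, 13, 16, 16, 18, 19]
Compare 20 vs 26: take 20 from left. Merged: [8, 8, 13, 16, 16, 18, 19, 20]
Compare 24 vs 26: take 24 from left. Merged: [8, 8, 13, 16, 16, 18, 19, 20, 24]
Append remaining from right: [26, 28]. Merged: [8, 8, 13, 16, 16, 18, 19, 20, 24, 26, 28]

Final merged array: [8, 8, 13, 16, 16, 18, 19, 20, 24, 26, 28]
Total comparisons: 9

The merged array is [8, 8, 13, 16, 16, 18, 19, 20, 24, 26, 28], requiring 9 comparisons. The merge step runs in O(n) time where n is the total number of elements.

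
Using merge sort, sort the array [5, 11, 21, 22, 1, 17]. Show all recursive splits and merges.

Merge sort trace:

Split: [5, 11, 21, 22, 1, 17] -> [5, 11, 21] and [22, 1, 17]
  Split: [5, 11, 21] -> [5] and [11, 21]
    Split: [11, 21] -> [11] and [21]
    Merge: [11] + [21] -> [11, 21]
  Merge: [5] + [11, 21] -> [5, 11, 21]
  Split: [22, 1, 17] -> [22] and [1, 17]
    Split: [1, 17] -> [1] and [17]
    Merge: [1] + [17] -> [1, 17]
  Merge: [22] + [1, 17] -> [1, 17, 22]
Merge: [5, 11, 21] + [1, 17, 22] -> [1, 5, 11, 17, 21, 22]

Final sorted array: [1, 5, 11, 17, 21, 22]

The merge sort proceeds by recursively splitting the array and merging sorted halves.
After all merges, the sorted array is [1, 5, 11, 17, 21, 22].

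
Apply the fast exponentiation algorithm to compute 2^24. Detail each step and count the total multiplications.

Computing 2^24 by squaring (build up from 2^1; each line after the first costs one multiplication):

2^1 = 2
2^2 = (2^1)^2 = 2^2 = 4
2^3 = 2 * 2^2 = 2 * 4 = 8
2^6 = (2^3)^2 = 8^2 = 64
2^12 = (2^6)^2 = 64^2 = 4096
2^24 = (2^12)^2 = 4096^2 = 16777216

Result: 16777216
Multiplications needed: 5 (5 lines after 2^1)

2^24 = 16777216. Using exponentiation by squaring, this requires 5 multiplications. The key idea: if the exponent is even, square the half-power; if odd, multiply by the base once.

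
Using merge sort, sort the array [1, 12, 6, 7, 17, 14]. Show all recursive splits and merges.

Merge sort trace:

Split: [1, 12, 6, 7, 17, 14] -> [1, 12, 6] and [7, 17, 14]
  Split: [1, 12, 6] -> [1] and [12, 6]
    Split: [12, 6] -> [12] and [6]
    Merge: [12] + [6] -> [6, 12]
  Merge: [1] + [6, 12] -> [1, 6, 12]
  Split: [7, 17, 14] -> [7] and [17, 14]
    Split: [17, 14] -> [17] and [14]
    Merge: [17] + [14] -> [14, 17]
  Merge: [7] + [14, 17] -> [7, 14, 17]
Merge: [1, 6, 12] + [7, 14, 17] -> [1, 6, 7, 12, 14, 17]

Final sorted array: [1, 6, 7, 12, 14, 17]

The merge sort proceeds by recursively splitting the array and merging sorted halves.
After all merges, the sorted array is [1, 6, 7, 12, 14, 17].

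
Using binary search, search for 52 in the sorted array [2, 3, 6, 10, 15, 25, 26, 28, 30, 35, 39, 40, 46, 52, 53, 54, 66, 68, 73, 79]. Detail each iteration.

Binary search for 52 in [2, 3, 6, 10, 15, 25, 26, 28, 30, 35, 39, 40, 46, 52, 53, 54, 66, 68, 73, 79]:

lo=0, hi=19, mid=9, arr[mid]=35 -> 35 < 52, search right half
lo=10, hi=19, mid=14, arr[mid]=53 -> 53 > 52, search left half
lo=10, hi=13, mid=11, arr[mid]=40 -> 40 < 52, search right half
lo=12, hi=13, mid=12, arr[mid]=46 -> 46 < 52, search right half
lo=13, hi=13, mid=13, arr[mid]=52 -> Found target at index 13!

Binary search finds 52 at index 13 after 5 comparisons. The search repeatedly halves the search space by comparing with the middle element.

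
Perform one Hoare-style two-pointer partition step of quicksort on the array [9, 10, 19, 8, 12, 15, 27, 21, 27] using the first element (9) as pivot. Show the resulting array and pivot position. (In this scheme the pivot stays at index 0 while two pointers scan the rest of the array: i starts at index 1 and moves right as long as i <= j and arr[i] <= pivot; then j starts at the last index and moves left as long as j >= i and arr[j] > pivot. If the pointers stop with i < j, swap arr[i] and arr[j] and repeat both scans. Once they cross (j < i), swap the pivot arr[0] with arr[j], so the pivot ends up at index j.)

Hoare-style two-pointer partition with pivot = 9:

Initial array: [9, 10, 19, 8, 12, 15, 27, 21, 27]

Pointers start at i = 1, j = 8.
i stops at index 1 (arr[1]=10 > 9), j stops at index 3 (arr[3]=8 <= 9): swap arr[1] and arr[3], array becomes [9, 8, 19, 10, 12, 15, 27, 21, 27]
i ends at 2, j ends at 1: the pointers have crossed (j < i), so scanning stops.

Swap pivot arr[0] with arr[1] to place pivot at position 1: [8, 9, 19, 10, 12, 15, 27, 21, 27]
Pivot position: 1

After partitioning with pivot 9, the array becomes [8, 9, 19, 10, 12, 15, 27, 21, 27]. The pivot is placed at index 1. All elements to the left of the pivot are <= 9, and all elements to the right are > 9.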